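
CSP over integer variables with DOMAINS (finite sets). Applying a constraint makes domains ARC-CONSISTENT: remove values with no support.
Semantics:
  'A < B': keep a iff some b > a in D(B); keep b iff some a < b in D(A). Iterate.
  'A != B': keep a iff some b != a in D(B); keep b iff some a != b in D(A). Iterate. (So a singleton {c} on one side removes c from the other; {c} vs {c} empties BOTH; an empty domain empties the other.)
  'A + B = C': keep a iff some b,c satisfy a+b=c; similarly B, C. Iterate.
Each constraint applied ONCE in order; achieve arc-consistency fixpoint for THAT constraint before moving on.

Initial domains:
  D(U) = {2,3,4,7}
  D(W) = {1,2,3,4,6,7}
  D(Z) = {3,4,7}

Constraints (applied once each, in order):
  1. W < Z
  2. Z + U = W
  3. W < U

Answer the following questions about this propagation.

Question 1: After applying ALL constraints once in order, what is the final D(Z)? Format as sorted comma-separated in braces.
Constraint 1 (W < Z) on D(W)={1,2,3,4,6,7} D(Z)={3,4,7}: W {1,2,3,4,6,7}->{1,2,3,4,6}
Constraint 2 (Z + U = W) on D(Z)={3,4,7} D(U)={2,3,4,7} D(W)={1,2,3,4,6}: Z {3,4,7}->{3,4}; U {2,3,4,7}->{2,3}; W {1,2,3,4,6}->{6}
Constraint 3 (W < U) on D(W)={6} D(U)={2,3}: W {6}->{}; U {2,3}->{}
So after all 3 constraints: D(Z) = {3,4}

Answer: {3,4}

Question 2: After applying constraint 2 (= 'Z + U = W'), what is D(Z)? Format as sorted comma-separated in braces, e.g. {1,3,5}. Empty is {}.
Constraint 1 (W < Z) on D(W)={1,2,3,4,6,7} D(Z)={3,4,7}: W {1,2,3,4,6,7}->{1,2,3,4,6}
Constraint 2 (Z + U = W) on D(Z)={3,4,7} D(U)={2,3,4,7} D(W)={1,2,3,4,6}: Z {3,4,7}->{3,4}; U {2,3,4,7}->{2,3}; W {1,2,3,4,6}->{6}
So after constraint 2: D(Z) = {3,4}

Answer: {3,4}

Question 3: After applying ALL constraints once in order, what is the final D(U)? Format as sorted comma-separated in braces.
Answer: {}

Derivation:
Constraint 1 (W < Z) on D(W)={1,2,3,4,6,7} D(Z)={3,4,7}: W {1,2,3,4,6,7}->{1,2,3,4,6}
Constraint 2 (Z + U = W) on D(Z)={3,4,7} D(U)={2,3,4,7} D(W)={1,2,3,4,6}: Z {3,4,7}->{3,4}; U {2,3,4,7}->{2,3}; W {1,2,3,4,6}->{6}
Constraint 3 (W < U) on D(W)={6} D(U)={2,3}: W {6}->{}; U {2,3}->{}
So after all 3 constraints: D(U) = {}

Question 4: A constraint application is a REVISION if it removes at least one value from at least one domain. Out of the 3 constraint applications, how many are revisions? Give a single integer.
Constraint 1 (W < Z) on D(W)={1,2,3,4,6,7} D(Z)={3,4,7}: W {1,2,3,4,6,7}->{1,2,3,4,6} => REVISION
Constraint 2 (Z + U = W) on D(Z)={3,4,7} D(U)={2,3,4,7} D(W)={1,2,3,4,6}: Z {3,4,7}->{3,4}; U {2,3,4,7}->{2,3}; W {1,2,3,4,6}->{6} => REVISION
Constraint 3 (W < U) on D(W)={6} D(U)={2,3}: W {6}->{}; U {2,3}->{} => REVISION
Total revisions = 3

Answer: 3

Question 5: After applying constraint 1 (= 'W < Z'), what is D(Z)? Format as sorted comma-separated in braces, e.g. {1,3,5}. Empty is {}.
Constraint 1 (W < Z) on D(W)={1,2,3,4,6,7} D(Z)={3,4,7}: W {1,2,3,4,6,7}->{1,2,3,4,6}
So after constraint 1: D(Z) = {3,4,7}

Answer: {3,4,7}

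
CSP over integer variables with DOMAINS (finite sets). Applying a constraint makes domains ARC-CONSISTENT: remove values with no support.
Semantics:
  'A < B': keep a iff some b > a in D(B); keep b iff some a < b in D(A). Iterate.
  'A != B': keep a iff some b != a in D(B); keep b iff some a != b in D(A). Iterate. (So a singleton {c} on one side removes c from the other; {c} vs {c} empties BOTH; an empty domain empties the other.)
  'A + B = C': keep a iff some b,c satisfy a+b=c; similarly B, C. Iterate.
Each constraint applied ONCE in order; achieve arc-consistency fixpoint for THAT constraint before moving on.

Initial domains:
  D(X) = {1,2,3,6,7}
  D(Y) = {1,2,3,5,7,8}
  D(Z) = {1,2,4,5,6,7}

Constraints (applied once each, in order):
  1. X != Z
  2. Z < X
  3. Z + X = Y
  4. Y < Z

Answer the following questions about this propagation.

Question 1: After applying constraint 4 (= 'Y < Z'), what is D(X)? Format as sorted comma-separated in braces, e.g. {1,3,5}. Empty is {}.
Constraint 1 (X != Z) on D(X)={1,2,3,6,7} D(Z)={1,2,4,5,6,7}: no change
Constraint 2 (Z < X) on D(Z)={1,2,4,5,6,7} D(X)={1,2,3,6,7}: Z {1,2,4,5,6,7}->{1,2,4,5,6}; X {1,2,3,6,7}->{2,3,6,7}
Constraint 3 (Z + X = Y) on D(Z)={1,2,4,5,6} D(X)={2,3,6,7} D(Y)={1,2,3,5,7,8}: Y {1,2,3,5,7,8}->{3,5,7,8}
Constraint 4 (Y < Z) on D(Y)={3,5,7,8} D(Z)={1,2,4,5,6}: Y {3,5,7,8}->{3,5}; Z {1,2,4,5,6}->{4,5,6}
So after constraint 4: D(X) = {2,3,6,7}

Answer: {2,3,6,7}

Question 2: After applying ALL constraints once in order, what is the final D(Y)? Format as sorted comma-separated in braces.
Answer: {3,5}

Derivation:
Constraint 1 (X != Z) on D(X)={1,2,3,6,7} D(Z)={1,2,4,5,6,7}: no change
Constraint 2 (Z < X) on D(Z)={1,2,4,5,6,7} D(X)={1,2,3,6,7}: Z {1,2,4,5,6,7}->{1,2,4,5,6}; X {1,2,3,6,7}->{2,3,6,7}
Constraint 3 (Z + X = Y) on D(Z)={1,2,4,5,6} D(X)={2,3,6,7} D(Y)={1,2,3,5,7,8}: Y {1,2,3,5,7,8}->{3,5,7,8}
Constraint 4 (Y < Z) on D(Y)={3,5,7,8} D(Z)={1,2,4,5,6}: Y {3,5,7,8}->{3,5}; Z {1,2,4,5,6}->{4,5,6}
So after all 4 constraints: D(Y) = {3,5}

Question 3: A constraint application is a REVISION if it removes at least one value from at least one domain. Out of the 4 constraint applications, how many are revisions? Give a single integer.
Answer: 3

Derivation:
Constraint 1 (X != Z) on D(X)={1,2,3,6,7} D(Z)={1,2,4,5,6,7}: no change => not a revision
Constraint 2 (Z < X) on D(Z)={1,2,4,5,6,7} D(X)={1,2,3,6,7}: Z {1,2,4,5,6,7}->{1,2,4,5,6}; X {1,2,3,6,7}->{2,3,6,7} => REVISION
Constraint 3 (Z + X = Y) on D(Z)={1,2,4,5,6} D(X)={2,3,6,7} D(Y)={1,2,3,5,7,8}: Y {1,2,3,5,7,8}->{3,5,7,8} => REVISION
Constraint 4 (Y < Z) on D(Y)={3,5,7,8} D(Z)={1,2,4,5,6}: Y {3,5,7,8}->{3,5}; Z {1,2,4,5,6}->{4,5,6} => REVISION
Total revisions = 3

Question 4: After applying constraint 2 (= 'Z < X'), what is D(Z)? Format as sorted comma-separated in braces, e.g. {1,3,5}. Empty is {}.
Constraint 1 (X != Z) on D(X)={1,2,3,6,7} D(Z)={1,2,4,5,6,7}: no change
Constraint 2 (Z < X) on D(Z)={1,2,4,5,6,7} D(X)={1,2,3,6,7}: Z {1,2,4,5,6,7}->{1,2,4,5,6}; X {1,2,3,6,7}->{2,3,6,7}
So after constraint 2: D(Z) = {1,2,4,5,6}

Answer: {1,2,4,5,6}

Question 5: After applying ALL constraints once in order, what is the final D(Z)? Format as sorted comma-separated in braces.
Constraint 1 (X != Z) on D(X)={1,2,3,6,7} D(Z)={1,2,4,5,6,7}: no change
Constraint 2 (Z < X) on D(Z)={1,2,4,5,6,7} D(X)={1,2,3,6,7}: Z {1,2,4,5,6,7}->{1,2,4,5,6}; X {1,2,3,6,7}->{2,3,6,7}
Constraint 3 (Z + X = Y) on D(Z)={1,2,4,5,6} D(X)={2,3,6,7} D(Y)={1,2,3,5,7,8}: Y {1,2,3,5,7,8}->{3,5,7,8}
Constraint 4 (Y < Z) on D(Y)={3,5,7,8} D(Z)={1,2,4,5,6}: Y {3,5,7,8}->{3,5}; Z {1,2,4,5,6}->{4,5,6}
So after all 4 constraints: D(Z) = {4,5,6}

Answer: {4,5,6}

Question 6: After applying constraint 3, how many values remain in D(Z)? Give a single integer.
Constraint 1 (X != Z) on D(X)={1,2,3,6,7} D(Z)={1,2,4,5,6,7}: no change
Constraint 2 (Z < X) on D(Z)={1,2,4,5,6,7} D(X)={1,2,3,6,7}: Z {1,2,4,5,6,7}->{1,2,4,5,6}; X {1,2,3,6,7}->{2,3,6,7}
Constraint 3 (Z + X = Y) on D(Z)={1,2,4,5,6} D(X)={2,3,6,7} D(Y)={1,2,3,5,7,8}: Y {1,2,3,5,7,8}->{3,5,7,8}
So after constraint 3: D(Z)={1,2,4,5,6}, size = 5

Answer: 5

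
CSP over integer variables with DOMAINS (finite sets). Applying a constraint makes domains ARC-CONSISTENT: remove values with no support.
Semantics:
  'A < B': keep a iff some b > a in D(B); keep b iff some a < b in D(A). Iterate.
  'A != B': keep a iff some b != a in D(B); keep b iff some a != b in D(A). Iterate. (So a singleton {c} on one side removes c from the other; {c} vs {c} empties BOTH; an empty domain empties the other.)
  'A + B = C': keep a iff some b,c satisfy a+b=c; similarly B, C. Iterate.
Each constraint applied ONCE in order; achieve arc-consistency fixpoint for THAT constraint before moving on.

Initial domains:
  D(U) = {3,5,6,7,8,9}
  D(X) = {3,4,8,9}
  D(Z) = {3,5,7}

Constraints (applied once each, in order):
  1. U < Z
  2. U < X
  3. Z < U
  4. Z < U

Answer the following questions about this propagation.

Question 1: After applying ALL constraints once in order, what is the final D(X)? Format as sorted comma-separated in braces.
Answer: {4,8,9}

Derivation:
Constraint 1 (U < Z) on D(U)={3,5,6,7,8,9} D(Z)={3,5,7}: U {3,5,6,7,8,9}->{3,5,6}; Z {3,5,7}->{5,7}
Constraint 2 (U < X) on D(U)={3,5,6} D(X)={3,4,8,9}: X {3,4,8,9}->{4,8,9}
Constraint 3 (Z < U) on D(Z)={5,7} D(U)={3,5,6}: Z {5,7}->{5}; U {3,5,6}->{6}
Constraint 4 (Z < U) on D(Z)={5} D(U)={6}: no change
So after all 4 constraints: D(X) = {4,8,9}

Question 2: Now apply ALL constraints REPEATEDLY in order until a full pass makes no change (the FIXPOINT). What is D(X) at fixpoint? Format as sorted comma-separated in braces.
Answer: {}

Derivation:
pass 0 (initial): D(X)={3,4,8,9}
pass 1: U {3,5,6,7,8,9}->{6}; X {3,4,8,9}->{4,8,9}; Z {3,5,7}->{5}
pass 2: U {6}->{}; X {4,8,9}->{}; Z {5}->{}
pass 3: no change
Fixpoint after 3 passes: D(X) = {}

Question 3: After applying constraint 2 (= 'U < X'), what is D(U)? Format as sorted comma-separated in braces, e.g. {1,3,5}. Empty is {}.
Answer: {3,5,6}

Derivation:
Constraint 1 (U < Z) on D(U)={3,5,6,7,8,9} D(Z)={3,5,7}: U {3,5,6,7,8,9}->{3,5,6}; Z {3,5,7}->{5,7}
Constraint 2 (U < X) on D(U)={3,5,6} D(X)={3,4,8,9}: X {3,4,8,9}->{4,8,9}
So after constraint 2: D(U) = {3,5,6}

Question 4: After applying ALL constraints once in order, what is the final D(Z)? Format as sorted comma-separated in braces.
Answer: {5}

Derivation:
Constraint 1 (U < Z) on D(U)={3,5,6,7,8,9} D(Z)={3,5,7}: U {3,5,6,7,8,9}->{3,5,6}; Z {3,5,7}->{5,7}
Constraint 2 (U < X) on D(U)={3,5,6} D(X)={3,4,8,9}: X {3,4,8,9}->{4,8,9}
Constraint 3 (Z < U) on D(Z)={5,7} D(U)={3,5,6}: Z {5,7}->{5}; U {3,5,6}->{6}
Constraint 4 (Z < U) on D(Z)={5} D(U)={6}: no change
So after all 4 constraints: D(Z) = {5}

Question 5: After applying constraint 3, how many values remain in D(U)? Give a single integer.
Constraint 1 (U < Z) on D(U)={3,5,6,7,8,9} D(Z)={3,5,7}: U {3,5,6,7,8,9}->{3,5,6}; Z {3,5,7}->{5,7}
Constraint 2 (U < X) on D(U)={3,5,6} D(X)={3,4,8,9}: X {3,4,8,9}->{4,8,9}
Constraint 3 (Z < U) on D(Z)={5,7} D(U)={3,5,6}: Z {5,7}->{5}; U {3,5,6}->{6}
So after constraint 3: D(U)={6}, size = 1

Answer: 1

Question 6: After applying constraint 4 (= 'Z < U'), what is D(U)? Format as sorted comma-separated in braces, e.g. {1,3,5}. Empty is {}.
Answer: {6}

Derivation:
Constraint 1 (U < Z) on D(U)={3,5,6,7,8,9} D(Z)={3,5,7}: U {3,5,6,7,8,9}->{3,5,6}; Z {3,5,7}->{5,7}
Constraint 2 (U < X) on D(U)={3,5,6} D(X)={3,4,8,9}: X {3,4,8,9}->{4,8,9}
Constraint 3 (Z < U) on D(Z)={5,7} D(U)={3,5,6}: Z {5,7}->{5}; U {3,5,6}->{6}
Constraint 4 (Z < U) on D(Z)={5} D(U)={6}: no change
So after constraint 4: D(U) = {6}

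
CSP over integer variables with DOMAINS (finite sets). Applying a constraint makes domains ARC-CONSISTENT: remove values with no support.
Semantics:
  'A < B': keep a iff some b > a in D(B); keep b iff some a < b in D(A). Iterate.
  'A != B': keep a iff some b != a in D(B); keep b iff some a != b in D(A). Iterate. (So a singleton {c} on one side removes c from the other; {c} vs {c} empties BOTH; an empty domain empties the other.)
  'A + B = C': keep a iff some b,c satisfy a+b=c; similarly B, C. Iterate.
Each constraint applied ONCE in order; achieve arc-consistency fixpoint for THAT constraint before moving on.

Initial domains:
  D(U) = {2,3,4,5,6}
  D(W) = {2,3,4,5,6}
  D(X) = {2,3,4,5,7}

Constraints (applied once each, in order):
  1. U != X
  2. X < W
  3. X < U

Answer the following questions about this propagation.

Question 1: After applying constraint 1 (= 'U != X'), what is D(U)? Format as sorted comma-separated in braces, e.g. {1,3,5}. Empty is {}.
Answer: {2,3,4,5,6}

Derivation:
Constraint 1 (U != X) on D(U)={2,3,4,5,6} D(X)={2,3,4,5,7}: no change
So after constraint 1: D(U) = {2,3,4,5,6}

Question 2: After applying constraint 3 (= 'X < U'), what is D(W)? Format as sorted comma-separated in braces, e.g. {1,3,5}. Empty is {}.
Constraint 1 (U != X) on D(U)={2,3,4,5,6} D(X)={2,3,4,5,7}: no change
Constraint 2 (X < W) on D(X)={2,3,4,5,7} D(W)={2,3,4,5,6}: X {2,3,4,5,7}->{2,3,4,5}; W {2,3,4,5,6}->{3,4,5,6}
Constraint 3 (X < U) on D(X)={2,3,4,5} D(U)={2,3,4,5,6}: U {2,3,4,5,6}->{3,4,5,6}
So after constraint 3: D(W) = {3,4,5,6}

Answer: {3,4,5,6}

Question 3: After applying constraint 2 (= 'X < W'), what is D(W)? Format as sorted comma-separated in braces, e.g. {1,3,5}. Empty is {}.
Constraint 1 (U != X) on D(U)={2,3,4,5,6} D(X)={2,3,4,5,7}: no change
Constraint 2 (X < W) on D(X)={2,3,4,5,7} D(W)={2,3,4,5,6}: X {2,3,4,5,7}->{2,3,4,5}; W {2,3,4,5,6}->{3,4,5,6}
So after constraint 2: D(W) = {3,4,5,6}

Answer: {3,4,5,6}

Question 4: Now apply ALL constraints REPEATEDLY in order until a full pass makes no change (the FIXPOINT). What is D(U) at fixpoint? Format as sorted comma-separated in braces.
pass 0 (initial): D(U)={2,3,4,5,6}
pass 1: U {2,3,4,5,6}->{3,4,5,6}; W {2,3,4,5,6}->{3,4,5,6}; X {2,3,4,5,7}->{2,3,4,5}
pass 2: no change
Fixpoint after 2 passes: D(U) = {3,4,5,6}

Answer: {3,4,5,6}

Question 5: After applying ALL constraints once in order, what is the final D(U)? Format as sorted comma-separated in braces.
Answer: {3,4,5,6}

Derivation:
Constraint 1 (U != X) on D(U)={2,3,4,5,6} D(X)={2,3,4,5,7}: no change
Constraint 2 (X < W) on D(X)={2,3,4,5,7} D(W)={2,3,4,5,6}: X {2,3,4,5,7}->{2,3,4,5}; W {2,3,4,5,6}->{3,4,5,6}
Constraint 3 (X < U) on D(X)={2,3,4,5} D(U)={2,3,4,5,6}: U {2,3,4,5,6}->{3,4,5,6}
So after all 3 constraints: D(U) = {3,4,5,6}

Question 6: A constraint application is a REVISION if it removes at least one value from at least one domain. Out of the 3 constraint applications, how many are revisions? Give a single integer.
Answer: 2

Derivation:
Constraint 1 (U != X) on D(U)={2,3,4,5,6} D(X)={2,3,4,5,7}: no change => not a revision
Constraint 2 (X < W) on D(X)={2,3,4,5,7} D(W)={2,3,4,5,6}: X {2,3,4,5,7}->{2,3,4,5}; W {2,3,4,5,6}->{3,4,5,6} => REVISION
Constraint 3 (X < U) on D(X)={2,3,4,5} D(U)={2,3,4,5,6}: U {2,3,4,5,6}->{3,4,5,6} => REVISION
Total revisions = 2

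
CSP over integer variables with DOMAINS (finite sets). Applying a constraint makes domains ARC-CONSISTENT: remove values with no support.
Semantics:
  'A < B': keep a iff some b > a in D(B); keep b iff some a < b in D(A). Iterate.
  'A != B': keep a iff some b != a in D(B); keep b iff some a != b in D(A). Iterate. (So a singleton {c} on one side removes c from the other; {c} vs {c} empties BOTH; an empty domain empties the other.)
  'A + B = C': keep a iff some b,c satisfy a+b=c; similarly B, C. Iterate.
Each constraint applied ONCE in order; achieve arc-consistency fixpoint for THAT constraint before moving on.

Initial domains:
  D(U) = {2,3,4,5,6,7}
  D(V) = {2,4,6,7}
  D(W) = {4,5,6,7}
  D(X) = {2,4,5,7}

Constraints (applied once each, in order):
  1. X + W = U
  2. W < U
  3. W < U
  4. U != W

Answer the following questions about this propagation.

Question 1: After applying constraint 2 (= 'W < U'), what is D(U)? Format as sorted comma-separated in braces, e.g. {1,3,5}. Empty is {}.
Answer: {6,7}

Derivation:
Constraint 1 (X + W = U) on D(X)={2,4,5,7} D(W)={4,5,6,7} D(U)={2,3,4,5,6,7}: X {2,4,5,7}->{2}; W {4,5,6,7}->{4,5}; U {2,3,4,5,6,7}->{6,7}
Constraint 2 (W < U) on D(W)={4,5} D(U)={6,7}: no change
So after constraint 2: D(U) = {6,7}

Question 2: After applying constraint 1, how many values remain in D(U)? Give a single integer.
Constraint 1 (X + W = U) on D(X)={2,4,5,7} D(W)={4,5,6,7} D(U)={2,3,4,5,6,7}: X {2,4,5,7}->{2}; W {4,5,6,7}->{4,5}; U {2,3,4,5,6,7}->{6,7}
So after constraint 1: D(U)={6,7}, size = 2

Answer: 2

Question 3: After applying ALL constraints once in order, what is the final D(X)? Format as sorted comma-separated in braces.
Answer: {2}

Derivation:
Constraint 1 (X + W = U) on D(X)={2,4,5,7} D(W)={4,5,6,7} D(U)={2,3,4,5,6,7}: X {2,4,5,7}->{2}; W {4,5,6,7}->{4,5}; U {2,3,4,5,6,7}->{6,7}
Constraint 2 (W < U) on D(W)={4,5} D(U)={6,7}: no change
Constraint 3 (W < U) on D(W)={4,5} D(U)={6,7}: no change
Constraint 4 (U != W) on D(U)={6,7} D(W)={4,5}: no change
So after all 4 constraints: D(X) = {2}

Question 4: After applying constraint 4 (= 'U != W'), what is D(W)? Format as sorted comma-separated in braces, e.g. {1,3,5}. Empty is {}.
Answer: {4,5}

Derivation:
Constraint 1 (X + W = U) on D(X)={2,4,5,7} D(W)={4,5,6,7} D(U)={2,3,4,5,6,7}: X {2,4,5,7}->{2}; W {4,5,6,7}->{4,5}; U {2,3,4,5,6,7}->{6,7}
Constraint 2 (W < U) on D(W)={4,5} D(U)={6,7}: no change
Constraint 3 (W < U) on D(W)={4,5} D(U)={6,7}: no change
Constraint 4 (U != W) on D(U)={6,7} D(W)={4,5}: no change
So after constraint 4: D(W) = {4,5}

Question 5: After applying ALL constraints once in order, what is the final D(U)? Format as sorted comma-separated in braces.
Constraint 1 (X + W = U) on D(X)={2,4,5,7} D(W)={4,5,6,7} D(U)={2,3,4,5,6,7}: X {2,4,5,7}->{2}; W {4,5,6,7}->{4,5}; U {2,3,4,5,6,7}->{6,7}
Constraint 2 (W < U) on D(W)={4,5} D(U)={6,7}: no change
Constraint 3 (W < U) on D(W)={4,5} D(U)={6,7}: no change
Constraint 4 (U != W) on D(U)={6,7} D(W)={4,5}: no change
So after all 4 constraints: D(U) = {6,7}

Answer: {6,7}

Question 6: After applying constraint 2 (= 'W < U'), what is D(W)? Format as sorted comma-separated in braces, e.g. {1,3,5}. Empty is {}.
Answer: {4,5}

Derivation:
Constraint 1 (X + W = U) on D(X)={2,4,5,7} D(W)={4,5,6,7} D(U)={2,3,4,5,6,7}: X {2,4,5,7}->{2}; W {4,5,6,7}->{4,5}; U {2,3,4,5,6,7}->{6,7}
Constraint 2 (W < U) on D(W)={4,5} D(U)={6,7}: no change
So after constraint 2: D(W) = {4,5}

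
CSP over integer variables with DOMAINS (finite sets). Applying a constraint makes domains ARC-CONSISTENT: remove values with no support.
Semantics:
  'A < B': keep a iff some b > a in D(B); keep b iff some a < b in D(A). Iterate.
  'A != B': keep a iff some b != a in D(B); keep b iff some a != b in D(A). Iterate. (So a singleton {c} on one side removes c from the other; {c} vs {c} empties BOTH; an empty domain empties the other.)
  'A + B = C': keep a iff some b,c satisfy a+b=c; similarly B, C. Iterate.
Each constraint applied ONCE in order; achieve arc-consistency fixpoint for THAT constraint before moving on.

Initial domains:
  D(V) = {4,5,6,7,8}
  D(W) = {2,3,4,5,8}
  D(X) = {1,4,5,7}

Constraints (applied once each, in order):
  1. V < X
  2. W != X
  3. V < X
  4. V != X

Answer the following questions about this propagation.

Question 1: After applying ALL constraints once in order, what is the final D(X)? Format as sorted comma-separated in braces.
Constraint 1 (V < X) on D(V)={4,5,6,7,8} D(X)={1,4,5,7}: V {4,5,6,7,8}->{4,5,6}; X {1,4,5,7}->{5,7}
Constraint 2 (W != X) on D(W)={2,3,4,5,8} D(X)={5,7}: no change
Constraint 3 (V < X) on D(V)={4,5,6} D(X)={5,7}: no change
Constraint 4 (V != X) on D(V)={4,5,6} D(X)={5,7}: no change
So after all 4 constraints: D(X) = {5,7}

Answer: {5,7}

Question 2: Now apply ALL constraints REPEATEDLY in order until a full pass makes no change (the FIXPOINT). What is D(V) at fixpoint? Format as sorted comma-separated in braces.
Answer: {4,5,6}

Derivation:
pass 0 (initial): D(V)={4,5,6,7,8}
pass 1: V {4,5,6,7,8}->{4,5,6}; X {1,4,5,7}->{5,7}
pass 2: no change
Fixpoint after 2 passes: D(V) = {4,5,6}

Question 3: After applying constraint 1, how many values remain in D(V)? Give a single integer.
Constraint 1 (V < X) on D(V)={4,5,6,7,8} D(X)={1,4,5,7}: V {4,5,6,7,8}->{4,5,6}; X {1,4,5,7}->{5,7}
So after constraint 1: D(V)={4,5,6}, size = 3

Answer: 3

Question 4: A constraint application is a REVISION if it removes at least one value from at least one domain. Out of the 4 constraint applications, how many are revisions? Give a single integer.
Constraint 1 (V < X) on D(V)={4,5,6,7,8} D(X)={1,4,5,7}: V {4,5,6,7,8}->{4,5,6}; X {1,4,5,7}->{5,7} => REVISION
Constraint 2 (W != X) on D(W)={2,3,4,5,8} D(X)={5,7}: no change => not a revision
Constraint 3 (V < X) on D(V)={4,5,6} D(X)={5,7}: no change => not a revision
Constraint 4 (V != X) on D(V)={4,5,6} D(X)={5,7}: no change => not a revision
Total revisions = 1

Answer: 1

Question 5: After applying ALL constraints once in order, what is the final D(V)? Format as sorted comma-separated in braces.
Constraint 1 (V < X) on D(V)={4,5,6,7,8} D(X)={1,4,5,7}: V {4,5,6,7,8}->{4,5,6}; X {1,4,5,7}->{5,7}
Constraint 2 (W != X) on D(W)={2,3,4,5,8} D(X)={5,7}: no change
Constraint 3 (V < X) on D(V)={4,5,6} D(X)={5,7}: no change
Constraint 4 (V != X) on D(V)={4,5,6} D(X)={5,7}: no change
So after all 4 constraints: D(V) = {4,5,6}

Answer: {4,5,6}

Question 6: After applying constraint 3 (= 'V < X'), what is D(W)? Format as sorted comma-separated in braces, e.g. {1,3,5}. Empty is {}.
Answer: {2,3,4,5,8}

Derivation:
Constraint 1 (V < X) on D(V)={4,5,6,7,8} D(X)={1,4,5,7}: V {4,5,6,7,8}->{4,5,6}; X {1,4,5,7}->{5,7}
Constraint 2 (W != X) on D(W)={2,3,4,5,8} D(X)={5,7}: no change
Constraint 3 (V < X) on D(V)={4,5,6} D(X)={5,7}: no change
So after constraint 3: D(W) = {2,3,4,5,8}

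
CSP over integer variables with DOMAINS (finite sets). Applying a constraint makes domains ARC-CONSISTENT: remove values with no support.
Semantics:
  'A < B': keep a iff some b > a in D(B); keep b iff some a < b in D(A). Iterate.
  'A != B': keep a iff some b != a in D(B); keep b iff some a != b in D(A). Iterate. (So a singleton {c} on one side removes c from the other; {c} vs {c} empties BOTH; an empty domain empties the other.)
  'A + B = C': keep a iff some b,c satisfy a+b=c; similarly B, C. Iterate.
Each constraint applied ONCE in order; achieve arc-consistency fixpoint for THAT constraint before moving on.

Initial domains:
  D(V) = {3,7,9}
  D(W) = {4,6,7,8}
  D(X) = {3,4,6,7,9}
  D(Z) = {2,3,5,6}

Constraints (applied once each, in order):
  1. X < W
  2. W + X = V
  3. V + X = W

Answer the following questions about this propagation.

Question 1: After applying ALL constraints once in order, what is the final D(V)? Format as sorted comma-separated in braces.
Constraint 1 (X < W) on D(X)={3,4,6,7,9} D(W)={4,6,7,8}: X {3,4,6,7,9}->{3,4,6,7}
Constraint 2 (W + X = V) on D(W)={4,6,7,8} D(X)={3,4,6,7} D(V)={3,7,9}: W {4,6,7,8}->{4,6}; X {3,4,6,7}->{3}; V {3,7,9}->{7,9}
Constraint 3 (V + X = W) on D(V)={7,9} D(X)={3} D(W)={4,6}: V {7,9}->{}; X {3}->{}; W {4,6}->{}
So after all 3 constraints: D(V) = {}

Answer: {}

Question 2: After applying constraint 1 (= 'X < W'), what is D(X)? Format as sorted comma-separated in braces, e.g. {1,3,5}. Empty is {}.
Answer: {3,4,6,7}

Derivation:
Constraint 1 (X < W) on D(X)={3,4,6,7,9} D(W)={4,6,7,8}: X {3,4,6,7,9}->{3,4,6,7}
So after constraint 1: D(X) = {3,4,6,7}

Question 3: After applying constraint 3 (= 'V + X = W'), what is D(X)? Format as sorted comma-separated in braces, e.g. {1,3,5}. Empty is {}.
Answer: {}

Derivation:
Constraint 1 (X < W) on D(X)={3,4,6,7,9} D(W)={4,6,7,8}: X {3,4,6,7,9}->{3,4,6,7}
Constraint 2 (W + X = V) on D(W)={4,6,7,8} D(X)={3,4,6,7} D(V)={3,7,9}: W {4,6,7,8}->{4,6}; X {3,4,6,7}->{3}; V {3,7,9}->{7,9}
Constraint 3 (V + X = W) on D(V)={7,9} D(X)={3} D(W)={4,6}: V {7,9}->{}; X {3}->{}; W {4,6}->{}
So after constraint 3: D(X) = {}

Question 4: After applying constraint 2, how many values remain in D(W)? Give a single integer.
Answer: 2

Derivation:
Constraint 1 (X < W) on D(X)={3,4,6,7,9} D(W)={4,6,7,8}: X {3,4,6,7,9}->{3,4,6,7}
Constraint 2 (W + X = V) on D(W)={4,6,7,8} D(X)={3,4,6,7} D(V)={3,7,9}: W {4,6,7,8}->{4,6}; X {3,4,6,7}->{3}; V {3,7,9}->{7,9}
So after constraint 2: D(W)={4,6}, size = 2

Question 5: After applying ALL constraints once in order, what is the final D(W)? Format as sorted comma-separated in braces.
Answer: {}

Derivation:
Constraint 1 (X < W) on D(X)={3,4,6,7,9} D(W)={4,6,7,8}: X {3,4,6,7,9}->{3,4,6,7}
Constraint 2 (W + X = V) on D(W)={4,6,7,8} D(X)={3,4,6,7} D(V)={3,7,9}: W {4,6,7,8}->{4,6}; X {3,4,6,7}->{3}; V {3,7,9}->{7,9}
Constraint 3 (V + X = W) on D(V)={7,9} D(X)={3} D(W)={4,6}: V {7,9}->{}; X {3}->{}; W {4,6}->{}
So after all 3 constraints: D(W) = {}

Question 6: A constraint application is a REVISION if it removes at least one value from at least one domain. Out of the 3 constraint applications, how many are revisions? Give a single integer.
Answer: 3

Derivation:
Constraint 1 (X < W) on D(X)={3,4,6,7,9} D(W)={4,6,7,8}: X {3,4,6,7,9}->{3,4,6,7} => REVISION
Constraint 2 (W + X = V) on D(W)={4,6,7,8} D(X)={3,4,6,7} D(V)={3,7,9}: W {4,6,7,8}->{4,6}; X {3,4,6,7}->{3}; V {3,7,9}->{7,9} => REVISION
Constraint 3 (V + X = W) on D(V)={7,9} D(X)={3} D(W)={4,6}: V {7,9}->{}; X {3}->{}; W {4,6}->{} => REVISION
Total revisions = 3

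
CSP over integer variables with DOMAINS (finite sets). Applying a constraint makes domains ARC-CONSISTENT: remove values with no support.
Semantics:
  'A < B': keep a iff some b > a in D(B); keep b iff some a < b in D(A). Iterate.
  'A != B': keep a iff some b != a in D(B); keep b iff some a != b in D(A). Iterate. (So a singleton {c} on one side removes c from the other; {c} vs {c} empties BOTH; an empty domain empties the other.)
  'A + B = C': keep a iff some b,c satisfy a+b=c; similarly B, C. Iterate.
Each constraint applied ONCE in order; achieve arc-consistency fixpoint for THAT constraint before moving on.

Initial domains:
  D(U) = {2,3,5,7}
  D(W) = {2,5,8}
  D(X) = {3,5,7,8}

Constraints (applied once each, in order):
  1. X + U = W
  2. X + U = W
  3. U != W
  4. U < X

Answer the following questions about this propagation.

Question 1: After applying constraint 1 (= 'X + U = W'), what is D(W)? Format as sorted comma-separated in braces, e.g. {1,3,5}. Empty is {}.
Constraint 1 (X + U = W) on D(X)={3,5,7,8} D(U)={2,3,5,7} D(W)={2,5,8}: X {3,5,7,8}->{3,5}; U {2,3,5,7}->{2,3,5}; W {2,5,8}->{5,8}
So after constraint 1: D(W) = {5,8}

Answer: {5,8}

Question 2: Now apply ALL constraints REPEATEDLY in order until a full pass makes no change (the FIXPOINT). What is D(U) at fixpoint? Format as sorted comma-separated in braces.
Answer: {2,3}

Derivation:
pass 0 (initial): D(U)={2,3,5,7}
pass 1: U {2,3,5,7}->{2,3}; W {2,5,8}->{5,8}; X {3,5,7,8}->{3,5}
pass 2: no change
Fixpoint after 2 passes: D(U) = {2,3}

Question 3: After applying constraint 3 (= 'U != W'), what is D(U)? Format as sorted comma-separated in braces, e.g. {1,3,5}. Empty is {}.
Constraint 1 (X + U = W) on D(X)={3,5,7,8} D(U)={2,3,5,7} D(W)={2,5,8}: X {3,5,7,8}->{3,5}; U {2,3,5,7}->{2,3,5}; W {2,5,8}->{5,8}
Constraint 2 (X + U = W) on D(X)={3,5} D(U)={2,3,5} D(W)={5,8}: no change
Constraint 3 (U != W) on D(U)={2,3,5} D(W)={5,8}: no change
So after constraint 3: D(U) = {2,3,5}

Answer: {2,3,5}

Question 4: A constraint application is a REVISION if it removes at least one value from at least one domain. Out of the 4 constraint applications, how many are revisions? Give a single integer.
Constraint 1 (X + U = W) on D(X)={3,5,7,8} D(U)={2,3,5,7} D(W)={2,5,8}: X {3,5,7,8}->{3,5}; U {2,3,5,7}->{2,3,5}; W {2,5,8}->{5,8} => REVISION
Constraint 2 (X + U = W) on D(X)={3,5} D(U)={2,3,5} D(W)={5,8}: no change => not a revision
Constraint 3 (U != W) on D(U)={2,3,5} D(W)={5,8}: no change => not a revision
Constraint 4 (U < X) on D(U)={2,3,5} D(X)={3,5}: U {2,3,5}->{2,3} => REVISION
Total revisions = 2

Answer: 2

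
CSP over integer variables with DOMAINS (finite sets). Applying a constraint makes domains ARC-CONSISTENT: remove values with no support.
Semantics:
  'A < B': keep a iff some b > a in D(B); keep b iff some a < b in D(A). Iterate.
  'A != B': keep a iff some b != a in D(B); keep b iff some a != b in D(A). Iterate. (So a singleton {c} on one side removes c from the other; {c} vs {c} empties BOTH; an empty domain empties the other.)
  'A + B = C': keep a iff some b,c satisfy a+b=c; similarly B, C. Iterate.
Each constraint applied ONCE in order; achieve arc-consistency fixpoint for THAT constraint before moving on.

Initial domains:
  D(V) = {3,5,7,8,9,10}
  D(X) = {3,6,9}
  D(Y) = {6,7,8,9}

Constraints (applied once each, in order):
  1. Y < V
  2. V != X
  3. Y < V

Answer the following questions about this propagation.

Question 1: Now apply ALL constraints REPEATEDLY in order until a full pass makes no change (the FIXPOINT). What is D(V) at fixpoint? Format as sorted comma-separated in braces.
Answer: {7,8,9,10}

Derivation:
pass 0 (initial): D(V)={3,5,7,8,9,10}
pass 1: V {3,5,7,8,9,10}->{7,8,9,10}
pass 2: no change
Fixpoint after 2 passes: D(V) = {7,8,9,10}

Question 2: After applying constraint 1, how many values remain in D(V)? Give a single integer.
Constraint 1 (Y < V) on D(Y)={6,7,8,9} D(V)={3,5,7,8,9,10}: V {3,5,7,8,9,10}->{7,8,9,10}
So after constraint 1: D(V)={7,8,9,10}, size = 4

Answer: 4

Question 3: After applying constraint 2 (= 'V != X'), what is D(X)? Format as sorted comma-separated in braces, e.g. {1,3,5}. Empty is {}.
Constraint 1 (Y < V) on D(Y)={6,7,8,9} D(V)={3,5,7,8,9,10}: V {3,5,7,8,9,10}->{7,8,9,10}
Constraint 2 (V != X) on D(V)={7,8,9,10} D(X)={3,6,9}: no change
So after constraint 2: D(X) = {3,6,9}

Answer: {3,6,9}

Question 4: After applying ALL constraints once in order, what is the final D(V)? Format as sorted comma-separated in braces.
Answer: {7,8,9,10}

Derivation:
Constraint 1 (Y < V) on D(Y)={6,7,8,9} D(V)={3,5,7,8,9,10}: V {3,5,7,8,9,10}->{7,8,9,10}
Constraint 2 (V != X) on D(V)={7,8,9,10} D(X)={3,6,9}: no change
Constraint 3 (Y < V) on D(Y)={6,7,8,9} D(V)={7,8,9,10}: no change
So after all 3 constraints: D(V) = {7,8,9,10}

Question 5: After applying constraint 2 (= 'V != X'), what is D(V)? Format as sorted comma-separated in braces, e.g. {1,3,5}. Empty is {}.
Constraint 1 (Y < V) on D(Y)={6,7,8,9} D(V)={3,5,7,8,9,10}: V {3,5,7,8,9,10}->{7,8,9,10}
Constraint 2 (V != X) on D(V)={7,8,9,10} D(X)={3,6,9}: no change
So after constraint 2: D(V) = {7,8,9,10}

Answer: {7,8,9,10}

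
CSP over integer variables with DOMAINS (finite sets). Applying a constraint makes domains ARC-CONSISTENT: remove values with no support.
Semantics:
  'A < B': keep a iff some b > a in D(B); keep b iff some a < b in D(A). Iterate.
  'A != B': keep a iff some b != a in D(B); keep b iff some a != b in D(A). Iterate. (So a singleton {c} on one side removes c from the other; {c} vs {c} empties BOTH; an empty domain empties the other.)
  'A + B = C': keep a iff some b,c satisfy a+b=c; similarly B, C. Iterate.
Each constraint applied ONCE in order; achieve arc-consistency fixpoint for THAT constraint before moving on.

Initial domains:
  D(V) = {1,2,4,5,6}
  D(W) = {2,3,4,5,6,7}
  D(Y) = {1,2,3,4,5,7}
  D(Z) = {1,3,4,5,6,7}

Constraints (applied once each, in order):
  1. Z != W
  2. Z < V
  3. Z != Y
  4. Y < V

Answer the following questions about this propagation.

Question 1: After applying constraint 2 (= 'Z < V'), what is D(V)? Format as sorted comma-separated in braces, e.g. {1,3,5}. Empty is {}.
Answer: {2,4,5,6}

Derivation:
Constraint 1 (Z != W) on D(Z)={1,3,4,5,6,7} D(W)={2,3,4,5,6,7}: no change
Constraint 2 (Z < V) on D(Z)={1,3,4,5,6,7} D(V)={1,2,4,5,6}: Z {1,3,4,5,6,7}->{1,3,4,5}; V {1,2,4,5,6}->{2,4,5,6}
So after constraint 2: D(V) = {2,4,5,6}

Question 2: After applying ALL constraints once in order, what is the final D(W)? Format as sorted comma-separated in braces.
Constraint 1 (Z != W) on D(Z)={1,3,4,5,6,7} D(W)={2,3,4,5,6,7}: no change
Constraint 2 (Z < V) on D(Z)={1,3,4,5,6,7} D(V)={1,2,4,5,6}: Z {1,3,4,5,6,7}->{1,3,4,5}; V {1,2,4,5,6}->{2,4,5,6}
Constraint 3 (Z != Y) on D(Z)={1,3,4,5} D(Y)={1,2,3,4,5,7}: no change
Constraint 4 (Y < V) on D(Y)={1,2,3,4,5,7} D(V)={2,4,5,6}: Y {1,2,3,4,5,7}->{1,2,3,4,5}
So after all 4 constraints: D(W) = {2,3,4,5,6,7}

Answer: {2,3,4,5,6,7}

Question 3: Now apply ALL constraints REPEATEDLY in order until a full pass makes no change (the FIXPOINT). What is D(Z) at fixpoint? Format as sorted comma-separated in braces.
pass 0 (initial): D(Z)={1,3,4,5,6,7}
pass 1: V {1,2,4,5,6}->{2,4,5,6}; Y {1,2,3,4,5,7}->{1,2,3,4,5}; Z {1,3,4,5,6,7}->{1,3,4,5}
pass 2: no change
Fixpoint after 2 passes: D(Z) = {1,3,4,5}

Answer: {1,3,4,5}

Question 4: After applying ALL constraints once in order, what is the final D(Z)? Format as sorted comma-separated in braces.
Constraint 1 (Z != W) on D(Z)={1,3,4,5,6,7} D(W)={2,3,4,5,6,7}: no change
Constraint 2 (Z < V) on D(Z)={1,3,4,5,6,7} D(V)={1,2,4,5,6}: Z {1,3,4,5,6,7}->{1,3,4,5}; V {1,2,4,5,6}->{2,4,5,6}
Constraint 3 (Z != Y) on D(Z)={1,3,4,5} D(Y)={1,2,3,4,5,7}: no change
Constraint 4 (Y < V) on D(Y)={1,2,3,4,5,7} D(V)={2,4,5,6}: Y {1,2,3,4,5,7}->{1,2,3,4,5}
So after all 4 constraints: D(Z) = {1,3,4,5}

Answer: {1,3,4,5}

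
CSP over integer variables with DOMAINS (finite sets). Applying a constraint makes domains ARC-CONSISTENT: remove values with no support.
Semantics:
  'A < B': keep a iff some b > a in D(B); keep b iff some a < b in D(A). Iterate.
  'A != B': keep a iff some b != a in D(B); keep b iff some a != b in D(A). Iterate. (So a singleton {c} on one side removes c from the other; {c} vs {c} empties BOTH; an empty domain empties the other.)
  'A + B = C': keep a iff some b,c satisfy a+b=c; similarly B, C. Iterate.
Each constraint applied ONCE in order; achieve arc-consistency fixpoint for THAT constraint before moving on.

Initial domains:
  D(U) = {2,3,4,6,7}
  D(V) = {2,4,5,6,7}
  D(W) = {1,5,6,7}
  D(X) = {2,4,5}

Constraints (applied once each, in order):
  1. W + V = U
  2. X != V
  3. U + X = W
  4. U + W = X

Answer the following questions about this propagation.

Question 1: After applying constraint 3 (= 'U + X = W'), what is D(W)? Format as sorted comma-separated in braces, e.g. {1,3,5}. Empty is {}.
Constraint 1 (W + V = U) on D(W)={1,5,6,7} D(V)={2,4,5,6,7} D(U)={2,3,4,6,7}: W {1,5,6,7}->{1,5}; V {2,4,5,6,7}->{2,5,6}; U {2,3,4,6,7}->{3,6,7}
Constraint 2 (X != V) on D(X)={2,4,5} D(V)={2,5,6}: no change
Constraint 3 (U + X = W) on D(U)={3,6,7} D(X)={2,4,5} D(W)={1,5}: U {3,6,7}->{3}; X {2,4,5}->{2}; W {1,5}->{5}
So after constraint 3: D(W) = {5}

Answer: {5}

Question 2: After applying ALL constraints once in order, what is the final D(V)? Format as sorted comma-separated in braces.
Constraint 1 (W + V = U) on D(W)={1,5,6,7} D(V)={2,4,5,6,7} D(U)={2,3,4,6,7}: W {1,5,6,7}->{1,5}; V {2,4,5,6,7}->{2,5,6}; U {2,3,4,6,7}->{3,6,7}
Constraint 2 (X != V) on D(X)={2,4,5} D(V)={2,5,6}: no change
Constraint 3 (U + X = W) on D(U)={3,6,7} D(X)={2,4,5} D(W)={1,5}: U {3,6,7}->{3}; X {2,4,5}->{2}; W {1,5}->{5}
Constraint 4 (U + W = X) on D(U)={3} D(W)={5} D(X)={2}: U {3}->{}; W {5}->{}; X {2}->{}
So after all 4 constraints: D(V) = {2,5,6}

Answer: {2,5,6}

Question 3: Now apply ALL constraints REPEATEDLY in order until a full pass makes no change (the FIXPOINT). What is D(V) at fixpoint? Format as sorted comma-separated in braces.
Answer: {}

Derivation:
pass 0 (initial): D(V)={2,4,5,6,7}
pass 1: U {2,3,4,6,7}->{}; V {2,4,5,6,7}->{2,5,6}; W {1,5,6,7}->{}; X {2,4,5}->{}
pass 2: V {2,5,6}->{}
pass 3: no change
Fixpoint after 3 passes: D(V) = {}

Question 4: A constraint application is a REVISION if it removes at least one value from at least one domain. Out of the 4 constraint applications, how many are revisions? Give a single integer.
Answer: 3

Derivation:
Constraint 1 (W + V = U) on D(W)={1,5,6,7} D(V)={2,4,5,6,7} D(U)={2,3,4,6,7}: W {1,5,6,7}->{1,5}; V {2,4,5,6,7}->{2,5,6}; U {2,3,4,6,7}->{3,6,7} => REVISION
Constraint 2 (X != V) on D(X)={2,4,5} D(V)={2,5,6}: no change => not a revision
Constraint 3 (U + X = W) on D(U)={3,6,7} D(X)={2,4,5} D(W)={1,5}: U {3,6,7}->{3}; X {2,4,5}->{2}; W {1,5}->{5} => REVISION
Constraint 4 (U + W = X) on D(U)={3} D(W)={5} D(X)={2}: U {3}->{}; W {5}->{}; X {2}->{} => REVISION
Total revisions = 3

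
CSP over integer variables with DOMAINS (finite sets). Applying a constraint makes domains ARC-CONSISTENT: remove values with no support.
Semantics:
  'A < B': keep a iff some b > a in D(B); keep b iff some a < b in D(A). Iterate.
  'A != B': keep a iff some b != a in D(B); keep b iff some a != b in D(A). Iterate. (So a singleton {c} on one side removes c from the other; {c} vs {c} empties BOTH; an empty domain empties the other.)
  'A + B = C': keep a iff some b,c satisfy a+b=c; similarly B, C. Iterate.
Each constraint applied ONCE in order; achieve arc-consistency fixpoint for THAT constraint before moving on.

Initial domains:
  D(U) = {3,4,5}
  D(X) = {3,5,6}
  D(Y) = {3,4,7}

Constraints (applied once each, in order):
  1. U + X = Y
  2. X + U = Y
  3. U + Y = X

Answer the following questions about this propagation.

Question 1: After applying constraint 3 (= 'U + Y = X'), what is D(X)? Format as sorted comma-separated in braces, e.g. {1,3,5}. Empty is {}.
Answer: {}

Derivation:
Constraint 1 (U + X = Y) on D(U)={3,4,5} D(X)={3,5,6} D(Y)={3,4,7}: U {3,4,5}->{4}; X {3,5,6}->{3}; Y {3,4,7}->{7}
Constraint 2 (X + U = Y) on D(X)={3} D(U)={4} D(Y)={7}: no change
Constraint 3 (U + Y = X) on D(U)={4} D(Y)={7} D(X)={3}: U {4}->{}; Y {7}->{}; X {3}->{}
So after constraint 3: D(X) = {}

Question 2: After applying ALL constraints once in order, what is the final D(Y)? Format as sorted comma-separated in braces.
Constraint 1 (U + X = Y) on D(U)={3,4,5} D(X)={3,5,6} D(Y)={3,4,7}: U {3,4,5}->{4}; X {3,5,6}->{3}; Y {3,4,7}->{7}
Constraint 2 (X + U = Y) on D(X)={3} D(U)={4} D(Y)={7}: no change
Constraint 3 (U + Y = X) on D(U)={4} D(Y)={7} D(X)={3}: U {4}->{}; Y {7}->{}; X {3}->{}
So after all 3 constraints: D(Y) = {}

Answer: {}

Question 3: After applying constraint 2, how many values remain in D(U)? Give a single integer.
Constraint 1 (U + X = Y) on D(U)={3,4,5} D(X)={3,5,6} D(Y)={3,4,7}: U {3,4,5}->{4}; X {3,5,6}->{3}; Y {3,4,7}->{7}
Constraint 2 (X + U = Y) on D(X)={3} D(U)={4} D(Y)={7}: no change
So after constraint 2: D(U)={4}, size = 1

Answer: 1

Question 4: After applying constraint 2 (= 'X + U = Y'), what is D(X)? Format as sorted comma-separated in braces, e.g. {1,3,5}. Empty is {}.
Constraint 1 (U + X = Y) on D(U)={3,4,5} D(X)={3,5,6} D(Y)={3,4,7}: U {3,4,5}->{4}; X {3,5,6}->{3}; Y {3,4,7}->{7}
Constraint 2 (X + U = Y) on D(X)={3} D(U)={4} D(Y)={7}: no change
So after constraint 2: D(X) = {3}

Answer: {3}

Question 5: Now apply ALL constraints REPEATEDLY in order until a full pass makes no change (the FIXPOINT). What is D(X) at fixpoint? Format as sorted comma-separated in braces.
Answer: {}

Derivation:
pass 0 (initial): D(X)={3,5,6}
pass 1: U {3,4,5}->{}; X {3,5,6}->{}; Y {3,4,7}->{}
pass 2: no change
Fixpoint after 2 passes: D(X) = {}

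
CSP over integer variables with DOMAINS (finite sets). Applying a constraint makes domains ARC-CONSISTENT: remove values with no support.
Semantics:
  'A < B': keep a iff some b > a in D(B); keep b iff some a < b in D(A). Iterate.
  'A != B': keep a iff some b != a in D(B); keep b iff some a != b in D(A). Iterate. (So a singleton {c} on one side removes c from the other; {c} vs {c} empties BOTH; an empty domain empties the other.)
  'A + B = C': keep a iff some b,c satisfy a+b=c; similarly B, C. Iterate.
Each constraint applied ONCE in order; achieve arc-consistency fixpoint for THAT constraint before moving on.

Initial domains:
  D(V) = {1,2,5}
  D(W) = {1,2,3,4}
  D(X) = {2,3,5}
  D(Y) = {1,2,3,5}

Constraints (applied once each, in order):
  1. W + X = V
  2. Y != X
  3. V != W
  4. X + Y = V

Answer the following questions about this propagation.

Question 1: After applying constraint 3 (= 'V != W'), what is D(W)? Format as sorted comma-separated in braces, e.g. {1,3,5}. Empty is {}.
Answer: {2,3}

Derivation:
Constraint 1 (W + X = V) on D(W)={1,2,3,4} D(X)={2,3,5} D(V)={1,2,5}: W {1,2,3,4}->{2,3}; X {2,3,5}->{2,3}; V {1,2,5}->{5}
Constraint 2 (Y != X) on D(Y)={1,2,3,5} D(X)={2,3}: no change
Constraint 3 (V != W) on D(V)={5} D(W)={2,3}: no change
So after constraint 3: D(W) = {2,3}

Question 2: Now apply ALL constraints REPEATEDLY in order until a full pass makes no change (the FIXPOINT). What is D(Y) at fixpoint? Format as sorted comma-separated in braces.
pass 0 (initial): D(Y)={1,2,3,5}
pass 1: V {1,2,5}->{5}; W {1,2,3,4}->{2,3}; X {2,3,5}->{2,3}; Y {1,2,3,5}->{2,3}
pass 2: no change
Fixpoint after 2 passes: D(Y) = {2,3}

Answer: {2,3}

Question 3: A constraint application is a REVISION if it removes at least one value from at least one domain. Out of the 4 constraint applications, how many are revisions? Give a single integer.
Constraint 1 (W + X = V) on D(W)={1,2,3,4} D(X)={2,3,5} D(V)={1,2,5}: W {1,2,3,4}->{2,3}; X {2,3,5}->{2,3}; V {1,2,5}->{5} => REVISION
Constraint 2 (Y != X) on D(Y)={1,2,3,5} D(X)={2,3}: no change => not a revision
Constraint 3 (V != W) on D(V)={5} D(W)={2,3}: no change => not a revision
Constraint 4 (X + Y = V) on D(X)={2,3} D(Y)={1,2,3,5} D(V)={5}: Y {1,2,3,5}->{2,3} => REVISION
Total revisions = 2

Answer: 2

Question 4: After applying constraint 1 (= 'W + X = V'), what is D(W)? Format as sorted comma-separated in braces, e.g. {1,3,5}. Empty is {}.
Answer: {2,3}

Derivation:
Constraint 1 (W + X = V) on D(W)={1,2,3,4} D(X)={2,3,5} D(V)={1,2,5}: W {1,2,3,4}->{2,3}; X {2,3,5}->{2,3}; V {1,2,5}->{5}
So after constraint 1: D(W) = {2,3}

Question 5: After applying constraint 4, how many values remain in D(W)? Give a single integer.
Answer: 2

Derivation:
Constraint 1 (W + X = V) on D(W)={1,2,3,4} D(X)={2,3,5} D(V)={1,2,5}: W {1,2,3,4}->{2,3}; X {2,3,5}->{2,3}; V {1,2,5}->{5}
Constraint 2 (Y != X) on D(Y)={1,2,3,5} D(X)={2,3}: no change
Constraint 3 (V != W) on D(V)={5} D(W)={2,3}: no change
Constraint 4 (X + Y = V) on D(X)={2,3} D(Y)={1,2,3,5} D(V)={5}: Y {1,2,3,5}->{2,3}
So after constraint 4: D(W)={2,3}, size = 2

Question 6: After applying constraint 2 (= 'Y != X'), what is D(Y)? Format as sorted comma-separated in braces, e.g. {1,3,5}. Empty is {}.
Answer: {1,2,3,5}

Derivation:
Constraint 1 (W + X = V) on D(W)={1,2,3,4} D(X)={2,3,5} D(V)={1,2,5}: W {1,2,3,4}->{2,3}; X {2,3,5}->{2,3}; V {1,2,5}->{5}
Constraint 2 (Y != X) on D(Y)={1,2,3,5} D(X)={2,3}: no change
So after constraint 2: D(Y) = {1,2,3,5}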